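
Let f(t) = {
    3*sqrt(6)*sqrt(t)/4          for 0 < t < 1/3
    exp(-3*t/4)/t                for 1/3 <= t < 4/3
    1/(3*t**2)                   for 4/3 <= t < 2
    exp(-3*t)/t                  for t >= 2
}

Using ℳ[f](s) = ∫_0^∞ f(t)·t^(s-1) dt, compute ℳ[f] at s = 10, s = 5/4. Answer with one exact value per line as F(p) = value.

F(10) = -28731244544*exp(-1)/19683 + sqrt(2)/826686 + 1531264*exp(-6)/2187 + 201760/19683 + 13571694212*exp(-1/4)/19683
F(5/4) = -sqrt(2)*3**(3/4)*uppergamma(1/4, 1)/3 - 2*2**(1/4)/9 + 3**(3/4)*uppergamma(1/4, 6)/3 + 10*sqrt(2)*3**(3/4)/63 + sqrt(2)*3**(3/4)*uppergamma(1/4, 1/4)/3

back out the shared t-power: 3*sqrt(6)*t**(3/2)/4 on [0, 1/3); exp(-3*t/4) on [1/3, 4/3); 1/(3*t) on [4/3, 2); …
back out the common scale on t: t**(3/2) on [0, 1/2); exp(-t/2) on [1/2, 2); 1/(2*t) on [2, 3); …
slice at 1/3, 4/3, 2, transform all 4 pieces, and sum them
∫ over [0, 1/3) of 3*sqrt(6)*sqrt(t)/4·t^(s-1) joins the sum
on [1/3, 4/3): add ∫ exp(-3*t/4)/t·t^(s-1) dt
segment 4/3 to 2 holds 1/(3*t**2); add its integral
segment [2, ∞) carries exp(-3*t)/t; integrate it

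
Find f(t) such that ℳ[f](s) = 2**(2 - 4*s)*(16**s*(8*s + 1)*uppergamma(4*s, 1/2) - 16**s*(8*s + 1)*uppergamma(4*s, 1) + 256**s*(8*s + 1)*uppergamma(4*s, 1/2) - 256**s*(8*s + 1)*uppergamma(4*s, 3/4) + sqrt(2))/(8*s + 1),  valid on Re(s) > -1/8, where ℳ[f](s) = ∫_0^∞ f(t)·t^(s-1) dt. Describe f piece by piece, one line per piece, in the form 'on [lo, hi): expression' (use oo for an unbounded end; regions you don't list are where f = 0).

invert the power substitution to get t**(1/4) on [0, 1/4); exp(-sqrt(t)) on [1/4, 1); exp(-sqrt(t)/2) on [1, 9/4)
undo the power substitution: sqrt(t) on [0, 1/2); exp(-t) on [1/2, 1); exp(-t/2) on [1, 3/2)
cuts at 1/16, 1: linearity sums the 3 kernel integrals
over [0, 1/16), the kernel integral of t**(1/8) enters the sum
on [1/16, 1) integrate f = exp(-t**(1/4)) against the kernel
segment 1 to 81/16 holds exp(-t**(1/4)/2); add its integral

on [0, 1/16): t**(1/8)
on [1/16, 1): exp(-t**(1/4))
on [1, 81/16): exp(-t**(1/4)/2)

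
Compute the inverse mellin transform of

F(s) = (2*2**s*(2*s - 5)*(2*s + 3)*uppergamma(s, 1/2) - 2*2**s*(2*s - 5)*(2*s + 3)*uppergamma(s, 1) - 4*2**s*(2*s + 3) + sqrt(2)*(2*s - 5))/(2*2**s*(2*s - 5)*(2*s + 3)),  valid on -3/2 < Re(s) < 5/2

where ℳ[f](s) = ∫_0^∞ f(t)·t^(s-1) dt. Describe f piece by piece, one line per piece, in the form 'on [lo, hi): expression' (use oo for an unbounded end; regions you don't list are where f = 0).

on [0, 1/2): t**(3/2)
on [1/2, 1): exp(-t)
on [1, oo): t**(-5/2)

split f at 1/2, 1: ℳ[f](s) collects 3 kernel integrals
on [0, 1/2) integrate f = t**(3/2) against the kernel
piece [1/2, 1): integrate exp(-t) against the kernel
between 1 and ∞ the integrand is t**(-5/2)·t^(s-1)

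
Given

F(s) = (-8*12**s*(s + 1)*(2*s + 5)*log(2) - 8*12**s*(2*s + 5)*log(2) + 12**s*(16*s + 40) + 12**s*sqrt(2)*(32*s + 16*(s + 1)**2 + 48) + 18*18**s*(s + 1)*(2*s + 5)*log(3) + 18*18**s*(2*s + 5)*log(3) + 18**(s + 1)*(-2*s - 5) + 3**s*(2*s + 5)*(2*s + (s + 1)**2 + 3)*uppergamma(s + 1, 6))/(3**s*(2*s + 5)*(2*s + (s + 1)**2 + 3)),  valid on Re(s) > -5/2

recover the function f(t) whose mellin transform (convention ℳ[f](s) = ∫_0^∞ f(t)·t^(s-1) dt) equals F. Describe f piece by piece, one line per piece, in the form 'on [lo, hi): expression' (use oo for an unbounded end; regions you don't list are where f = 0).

undo the shared t-power: sqrt(2)*t**(3/2)/4 on [0, 4); t*log(t/2)/2 on [4, 6); exp(-t) on [6, ∞)
back out the common scale on t: t**(3/2) on [0, 2); t*log(t) on [2, 3); exp(-2*t) on [3, ∞)
slice at 4, 6, transform all 3 pieces, and sum them
on [0, 4) integrate f = sqrt(2)*t**(5/2)/4 against the kernel
segment [4, 6) carries t**2*log(t/2)/2; integrate it
the [6, ∞) slice contributes ∫ t*exp(-t)·t^(s-1) dt

on [0, 4): sqrt(2)*t**(5/2)/4
on [4, 6): t**2*log(t/2)/2
on [6, oo): t*exp(-t)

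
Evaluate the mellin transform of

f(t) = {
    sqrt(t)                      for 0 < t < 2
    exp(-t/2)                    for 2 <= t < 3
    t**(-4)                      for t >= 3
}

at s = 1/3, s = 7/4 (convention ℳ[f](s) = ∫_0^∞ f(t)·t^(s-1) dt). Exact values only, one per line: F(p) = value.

F(1/3) = -2**(1/3)*uppergamma(1/3, 3/2) + 3**(1/3)/297 + 2**(1/3)*uppergamma(1/3, 1) + 6*2**(5/6)/5
F(7/4) = -2*2**(3/4)*uppergamma(7/4, 3/2) + 4*3**(3/4)/243 + 2*2**(3/4)*uppergamma(7/4, 1) + 16*2**(1/4)/9

summing 3 kernel integrals split by 2, 3 yields ℳ[f](s)
∫ over [0, 2) of sqrt(t)·t^(s-1) joins the sum
the [2, 3) slice contributes ∫ exp(-t/2)·t^(s-1) dt
the [3, ∞) slice contributes ∫ t**(-4)·t^(s-1) dt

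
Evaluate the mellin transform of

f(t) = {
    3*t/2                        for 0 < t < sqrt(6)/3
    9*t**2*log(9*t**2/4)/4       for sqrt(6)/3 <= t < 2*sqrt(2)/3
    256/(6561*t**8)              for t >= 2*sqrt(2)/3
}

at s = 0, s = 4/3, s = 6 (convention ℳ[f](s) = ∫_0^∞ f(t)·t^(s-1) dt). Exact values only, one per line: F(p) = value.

F(0) = -3*log(3)/4 - 31/128 + 7*log(2)/4 + sqrt(6)/2
F(4/3) = -3*12**(1/3)*log(3)/20 - 187*3**(2/3)/1200 + 9*12**(1/3)/100 + 3*12**(1/3)*log(2)/20 + 4*3**(2/3)*log(2)/15 + 2**(1/6)*3**(5/6)/7
F(6) = -log(3)/18 - 47/5832 + 4*sqrt(6)/189 + 337*log(2)/1458

invert the common scale on t to get t on [0, sqrt(6)/2); t**2*log(t**2) on [sqrt(6)/2, sqrt(2)); t**(-8) on [sqrt(2), ∞)
peel off the power substitution: sqrt(t) on [0, 3/2); t*log(t) on [3/2, 2); t**(-4) on [2, ∞)
f breaks at sqrt(6)/3, 2*sqrt(2)/3 into 3 integrals to sum
on [0, sqrt(6)/3): add ∫ 3*t/2·t^(s-1) dt
piece [sqrt(6)/3, 2*sqrt(2)/3): integrate 9*t**2*log(9*t**2/4)/4 against the kernel
[2*sqrt(2)/3, ∞) adds the kernel integral of 256/(6561*t**8)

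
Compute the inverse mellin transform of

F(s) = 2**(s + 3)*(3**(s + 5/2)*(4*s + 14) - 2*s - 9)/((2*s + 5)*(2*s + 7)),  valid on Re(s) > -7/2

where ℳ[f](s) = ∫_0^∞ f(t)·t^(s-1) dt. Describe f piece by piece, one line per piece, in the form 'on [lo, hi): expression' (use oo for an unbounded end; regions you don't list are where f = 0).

remove the shared t-power first: sqrt(2)*t**(3/2)/4 on [0, 2); sqrt(2)*sqrt(t) on [2, 6)
invert the common scale on t to get t**(3/2) on [0, 1); 2*sqrt(t) on [1, 3)
slice at 2, transform all 2 pieces, and sum them
piece [0, 2): integrate sqrt(2)*t**(7/2)/4 against the kernel
∫ sqrt(2)*t**(5/2)·t^(s-1) over [2, 6)

on [0, 2): sqrt(2)*t**(7/2)/4
on [2, 6): sqrt(2)*t**(5/2)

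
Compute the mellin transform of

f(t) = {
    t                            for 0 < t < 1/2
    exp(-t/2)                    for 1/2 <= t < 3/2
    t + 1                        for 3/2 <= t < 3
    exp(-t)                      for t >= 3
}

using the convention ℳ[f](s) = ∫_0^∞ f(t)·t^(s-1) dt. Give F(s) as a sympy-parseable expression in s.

treat the 4 regions marked off by 1/2, 3/2, 3 separately and sum
the [0, 1/2) slice contributes ∫ t·t^(s-1) dt
on [1/2, 3/2): add ∫ exp(-t/2)·t^(s-1) dt
segment [3/2, 3) carries (t + 1); integrate it
between 3 and ∞ the integrand is exp(-t)·t^(s-1)

(2*2**s*s*(s + 1)*uppergamma(s, 3) - 5*3**s*s - 2*3**s + 2*4**s*s*(s + 1)*uppergamma(s, 1/4) - 2*4**s*s*(s + 1)*uppergamma(s, 3/4) + 8*6**s*s + 2*6**s + s)/(2*2**s*s*(s + 1))
  Re(s) > -1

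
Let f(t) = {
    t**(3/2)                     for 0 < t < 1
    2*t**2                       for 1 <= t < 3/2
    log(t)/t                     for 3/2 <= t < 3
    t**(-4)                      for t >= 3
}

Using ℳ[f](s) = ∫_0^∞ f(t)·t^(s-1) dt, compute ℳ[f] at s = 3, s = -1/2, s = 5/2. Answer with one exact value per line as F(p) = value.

F(3) = 9*log(2)/8 + 271/180 + 27*log(3)/8
F(-1/2) = -1/3 - 4*sqrt(6)*log(2)/27 - 2*sqrt(3)*log(3)/27 - 106*sqrt(3)/2187 + 4*sqrt(6)*log(3)/27 + 89*sqrt(6)/81
F(5/2) = -34*sqrt(3)/27 - 7/36 + log(2**(sqrt(6)/2)*3**(-sqrt(6)/2 + 2*sqrt(3))) + 35*sqrt(6)/24

decompose at 1, 3/2, 3; ℳ[f](s) sums the 4 pieces' integrals
segment [0, 1) carries t**(3/2); integrate it
[1, 3/2) adds the kernel integral of 2*t**2
[3/2, 3) adds the kernel integral of log(t)/t
between 3 and ∞ the integrand is t**(-4)·t^(s-1)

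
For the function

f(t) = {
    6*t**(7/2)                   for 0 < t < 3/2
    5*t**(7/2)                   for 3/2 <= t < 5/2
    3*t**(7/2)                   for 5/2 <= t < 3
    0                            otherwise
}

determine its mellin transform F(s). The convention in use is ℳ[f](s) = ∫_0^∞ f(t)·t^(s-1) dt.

the 3 pieces separated at 3/2, 5/2 each add one integral
∫ 6*t**(7/2)·t^(s-1) over [0, 3/2)
∫ over [3/2, 5/2) of 5*t**(7/2)·t^(s-1) joins the sum
over [5/2, 3), the kernel integral of 3*t**(7/2) enters the sum

2*(3*3**(s + 7/2) + (3/2)**(s + 7/2) + 2*(5/2)**(s + 7/2))/(2*s + 7)
  Re(s) > -7/2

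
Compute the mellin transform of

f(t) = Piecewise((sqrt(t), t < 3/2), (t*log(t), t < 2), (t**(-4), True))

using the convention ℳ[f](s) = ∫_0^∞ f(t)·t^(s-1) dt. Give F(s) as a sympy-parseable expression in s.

(-32*2**(2*s)*(s - 4)*(2*s + 1) + 3**s*s*(s - 4)*(2*s + 1)*(-24*log(3) + 24*log(2)) + 3**s*(s - 4)*(2*s + 1)*(-24*log(3) + 24*log(2)) + 24*3**s*(s - 4)*(2*s + 1) + 16*3**s*sqrt(6)*(s - 4)*(s**2 + 2*s + 1) + 32*4**s*s*(s - 4)*(2*s + 1)*log(2) + 32*4**s*(s - 4)*(2*s + 1)*log(2) - 4**s*(2*s + 1)*(s**2 + 2*s + 1))/(16*2**s*(s - 4)*(2*s + 1)*(s**2 + 2*s + 1))
  -1/2 < Re(s) < 4

slice at 3/2, 2, transform all 3 pieces, and sum them
for t in [0, 3/2): the term is ∫ sqrt(t)·t^(s-1)
for t in [3/2, 2): the term is ∫ t*log(t)·t^(s-1)
on [2, ∞): add ∫ t**(-4)·t^(s-1) dt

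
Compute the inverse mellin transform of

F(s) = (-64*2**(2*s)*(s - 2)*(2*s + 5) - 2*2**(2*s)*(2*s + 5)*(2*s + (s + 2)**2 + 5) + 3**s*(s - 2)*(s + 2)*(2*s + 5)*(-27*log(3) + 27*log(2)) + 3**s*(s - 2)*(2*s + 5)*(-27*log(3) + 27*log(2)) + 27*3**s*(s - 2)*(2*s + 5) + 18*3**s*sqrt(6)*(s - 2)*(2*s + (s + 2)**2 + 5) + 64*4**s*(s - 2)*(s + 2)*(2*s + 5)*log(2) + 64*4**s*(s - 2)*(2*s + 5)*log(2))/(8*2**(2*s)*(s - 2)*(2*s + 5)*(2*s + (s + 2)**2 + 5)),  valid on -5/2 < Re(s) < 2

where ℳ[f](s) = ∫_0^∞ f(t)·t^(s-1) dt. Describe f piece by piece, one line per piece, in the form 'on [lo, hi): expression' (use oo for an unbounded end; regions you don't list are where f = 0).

back out the common scale on t: t**(5/2) on [0, 3/2); t**3*log(t) on [3/2, 2); t**(-2) on [2, ∞)
the shared t-power comes off first: sqrt(t) on [0, 3/2); t*log(t) on [3/2, 2); t**(-4) on [2, ∞)
the 3 pieces separated at 3/4, 1 each add one integral
between 0 and 3/4 the integrand is 4*sqrt(2)*t**(5/2)·t^(s-1)
∫ over [3/4, 1) of 8*t**3*log(2*t)·t^(s-1) joins the sum
[1, ∞) adds the kernel integral of 1/(4*t**2)

on [0, 3/4): 4*sqrt(2)*t**(5/2)
on [3/4, 1): 8*t**3*log(2*t)
on [1, oo): 1/(4*t**2)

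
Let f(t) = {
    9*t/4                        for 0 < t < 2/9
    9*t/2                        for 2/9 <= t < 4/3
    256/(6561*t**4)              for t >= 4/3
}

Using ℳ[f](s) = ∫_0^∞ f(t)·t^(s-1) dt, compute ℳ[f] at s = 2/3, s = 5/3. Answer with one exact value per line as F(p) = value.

undo the common scale on t: 3*t/2 on [0, 1/3); 3*t on [1/3, 2); 16/(81*t**4) on [2, ∞)
remove the common scale on t first: t on [0, 1/2); 2*t on [1/2, 3); t**(-4) on [3, ∞)
breakpoints 2/9, 4/3: one integral from each of the 3 segments
the [0, 2/9) slice contributes ∫ 9*t/4·t^(s-1) dt
over [2/9, 4/3), the kernel integral of 9*t/2 enters the sum
on [4/3, ∞) integrate f = 256/(6561*t**4) against the kernel

F(2/3) = 6**(2/3)*(-81 + 973*6**(2/3))/2430
F(5/3) = 6**(2/3)*(-189 + 13640*6**(2/3))/40824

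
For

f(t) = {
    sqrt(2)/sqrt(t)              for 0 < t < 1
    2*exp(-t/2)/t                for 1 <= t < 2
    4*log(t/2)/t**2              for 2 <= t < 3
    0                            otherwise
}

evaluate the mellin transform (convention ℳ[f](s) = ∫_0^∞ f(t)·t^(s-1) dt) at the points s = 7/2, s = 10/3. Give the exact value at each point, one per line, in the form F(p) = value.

F(7/2) = -20*sqrt(2)*exp(-1) - 16*sqrt(3)/3 - 6*sqrt(2)*sqrt(pi)*erfc(1) + 6*sqrt(2)*sqrt(pi)*erfc(sqrt(2)/2) + 35*sqrt(2)/9 + log(3**(72*sqrt(3))/2**(72*sqrt(3)))/9 + 16*exp(-1/2)
F(10/3) = -8*2**(1/3)*uppergamma(7/3, 1) - 27*3**(1/3)/4 + 6*sqrt(2)/17 + log(3**(9*3**(1/3))/2**(9*3**(1/3))) + 9*2**(1/3)/2 + 8*2**(1/3)*uppergamma(7/3, 1/2)

strip the common scale on t: 1/sqrt(t) on [0, 1/2); exp(-t)/t on [1/2, 1); log(t)/t**2 on [1, 3/2)
invert the shared t-power to get sqrt(t) on [0, 1/2); exp(-t) on [1/2, 1); log(t)/t on [1, 3/2)
summing 3 kernel integrals split by 1, 2 yields ℳ[f](s)
the [0, 1) slice contributes ∫ sqrt(2)/sqrt(t)·t^(s-1) dt
[1, 2) adds the kernel integral of 2*exp(-t/2)/t
between 2 and 3 the integrand is 4*log(t/2)/t**2·t^(s-1)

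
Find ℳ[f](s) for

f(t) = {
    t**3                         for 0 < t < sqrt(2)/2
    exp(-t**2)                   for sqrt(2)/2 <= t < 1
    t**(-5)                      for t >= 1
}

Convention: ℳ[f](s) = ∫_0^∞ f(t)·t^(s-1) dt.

strip the power substitution: t**(3/2) on [0, 1/2); exp(-t) on [1/2, 1); t**(-5/2) on [1, ∞)
treat the 3 regions marked off by sqrt(2)/2, 1 separately and sum
[0, sqrt(2)/2) adds the kernel integral of t**3
the [sqrt(2)/2, 1) slice contributes ∫ exp(-t**2)·t^(s-1) dt
on [1, ∞): add ∫ t**(-5)·t^(s-1) dt

(2*2**(s/2)*(s - 5)*(s + 3)*uppergamma(s/2, 1/2) - 2*2**(s/2)*(s - 5)*(s + 3)*uppergamma(s/2, 1) - 4*2**(s/2)*(s + 3) + sqrt(2)*(s - 5))/(4*2**(s/2)*(s - 5)*(s + 3))
  -3 < Re(s) < 5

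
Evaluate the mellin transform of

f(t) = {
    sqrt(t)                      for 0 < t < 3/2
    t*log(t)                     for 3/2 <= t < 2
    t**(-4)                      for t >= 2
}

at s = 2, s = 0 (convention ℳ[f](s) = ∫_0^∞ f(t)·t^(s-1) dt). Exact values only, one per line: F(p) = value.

F(2) = -9*log(3)/8 - 7/18 + 9*sqrt(6)/20 + 91*log(2)/24
F(0) = -31/64 + log(8*sqrt(6)/9) + sqrt(6)

linearity at 3/2, 2 turns ℳ[f](s) into 3 summed integrals
between 0 and 3/2 the integrand is sqrt(t)·t^(s-1)
∫ over [3/2, 2) of t*log(t)·t^(s-1) joins the sum
[2, ∞) adds the kernel integral of t**(-4)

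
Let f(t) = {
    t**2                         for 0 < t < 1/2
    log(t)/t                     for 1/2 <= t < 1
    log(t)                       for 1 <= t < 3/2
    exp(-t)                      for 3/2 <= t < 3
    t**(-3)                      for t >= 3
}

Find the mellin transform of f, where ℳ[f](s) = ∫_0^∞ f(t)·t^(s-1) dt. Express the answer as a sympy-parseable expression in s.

breakpoints 1/2, 1, 3/2, 3: one integral from each of the 5 segments
segment [0, 1/2) carries t**2; integrate it
on [1/2, 1) integrate f = log(t)/t against the kernel
∫ over [1, 3/2) of log(t)·t^(s-1) joins the sum
on [3/2, 3) integrate f = exp(-t) against the kernel
over [3, ∞), the kernel integral of t**(-3) enters the sum

(108*2**s*s**2*(s - 3)*(s + 2)*(s**2 - 2*s + 1)*uppergamma(s, 3/2) - 108*2**s*s**2*(s - 3)*(s + 2)*(s**2 - 2*s + 1)*uppergamma(s, 3) - 108*2**s*s**2*(s - 3)*(s + 2) + 108*2**s*(s - 3)*(s + 2)*(s**2 - 2*s + 1) - 108*3**s*s*(s - 3)*(s + 2)*(s**2 - 2*s + 1)*log(2) + 108*3**s*s*(s - 3)*(s + 2)*(s**2 - 2*s + 1)*log(3) - 108*3**s*(s - 3)*(s + 2)*(s**2 - 2*s + 1) - 4*6**s*s**2*(s + 2)*(s**2 - 2*s + 1) + 216*s**3*(s - 3)*(s + 2)*log(2) - 216*s**2*(s - 3)*(s + 2)*log(2) + 216*s**2*(s - 3)*(s + 2) + 27*s**2*(s - 3)*(s**2 - 2*s + 1))/(108*2**s*s**2*(s - 3)*(s + 2)*(s**2 - 2*s + 1))
  -2 < Re(s) < 3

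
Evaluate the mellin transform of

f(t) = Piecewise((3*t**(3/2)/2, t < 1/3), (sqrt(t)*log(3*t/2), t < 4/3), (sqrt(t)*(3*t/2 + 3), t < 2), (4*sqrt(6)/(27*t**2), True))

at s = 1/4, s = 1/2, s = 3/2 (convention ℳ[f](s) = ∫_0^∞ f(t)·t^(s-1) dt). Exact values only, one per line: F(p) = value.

back out the shared t-power: 3*t/2 on [0, 1/3); log(3*t/2) on [1/3, 4/3); 3*t/2 + 3 on [4/3, 2); …
peel off the common scale on t: t on [0, 1/2); log(t) on [1/2, 2); t + 3 on [2, 3); …
treat the 4 regions marked off by 1/3, 4/3, 2 separately and sum
∫ 3*t**(3/2)/2·t^(s-1) over [0, 1/3)
segment 1/3 to 4/3 holds sqrt(t)*log(3*t/2); add its integral
between 4/3 and 2 the integrand is sqrt(t)*(3*t/2 + 3)·t^(s-1)
the [2, ∞) slice contributes ∫ 4*sqrt(6)/(27*t**2)·t^(s-1) dt

F(1/4) = 2*3**(1/4)*(-436*sqrt(2) + 2*2**(3/4)*3**(1/4) + 65 + log(2**(42 + 84*sqrt(2))) + 180*6**(3/4))/189
F(1/2) = 4*sqrt(3)/81 + 5*log(2)/3 + 11/4
F(3/2) = 8*sqrt(3)/27 + 17*log(2)/18 + 23/4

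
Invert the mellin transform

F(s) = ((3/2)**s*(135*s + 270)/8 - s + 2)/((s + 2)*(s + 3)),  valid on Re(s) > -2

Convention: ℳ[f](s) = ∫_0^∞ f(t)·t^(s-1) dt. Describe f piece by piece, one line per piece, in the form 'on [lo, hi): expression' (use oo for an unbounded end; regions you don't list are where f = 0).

on [0, 1): 4*t**2
on [1, 3/2): 5*t**3

along the cuts 1, ℳ[f](s) splits into 2 integrals
over [0, 1), the kernel integral of 4*t**2 enters the sum
segment [1, 3/2) carries 5*t**3; integrate it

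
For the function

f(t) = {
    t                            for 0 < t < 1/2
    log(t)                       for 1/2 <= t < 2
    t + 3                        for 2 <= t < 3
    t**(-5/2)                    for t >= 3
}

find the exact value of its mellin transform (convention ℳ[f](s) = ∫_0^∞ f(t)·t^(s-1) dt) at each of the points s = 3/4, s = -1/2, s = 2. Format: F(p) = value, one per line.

F(3/4) = 2**(1/4)*(-436*sqrt(2) + 2*2**(3/4)*3**(1/4) + 65 + log(2**(42 + 84*sqrt(2))) + 180*6**(3/4))/63
F(-1/2) = sqrt(2)*(-486*log(2) + sqrt(2) + 648)/162
F(2) = 2*sqrt(3)/3 + 17*log(2)/8 + 207/16

breakpoints 1/2, 2, 3: one integral from each of the 4 segments
on [0, 1/2): add ∫ t·t^(s-1) dt
over [1/2, 2), the kernel integral of log(t) enters the sum
on [2, 3) integrate f = (t + 3) against the kernel
over [3, ∞), the kernel integral of t**(-5/2) enters the sum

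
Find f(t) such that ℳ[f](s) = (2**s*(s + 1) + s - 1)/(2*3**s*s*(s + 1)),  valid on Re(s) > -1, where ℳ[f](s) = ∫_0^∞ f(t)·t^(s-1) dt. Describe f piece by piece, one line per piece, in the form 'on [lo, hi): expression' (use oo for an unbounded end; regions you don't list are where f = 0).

on [0, 1/3): 3*t
on [1/3, 2/3): 1/2

strip the common scale on t: 2*t on [0, 1/2); 1/2 on [1/2, 1)
undo the common scale on t: t on [0, 1); 1/2 on [1, 2)
treat the 2 regions marked off by 1/3 separately and sum
segment 0 to 1/3 holds 3*t; add its integral
∫ over [1/3, 2/3) of 1/2·t^(s-1) joins the sum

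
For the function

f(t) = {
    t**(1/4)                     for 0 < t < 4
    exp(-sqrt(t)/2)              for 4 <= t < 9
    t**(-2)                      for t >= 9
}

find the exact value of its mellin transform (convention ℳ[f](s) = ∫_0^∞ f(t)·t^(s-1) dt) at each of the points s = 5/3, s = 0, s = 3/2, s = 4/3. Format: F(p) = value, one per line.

the power substitution comes off first: sqrt(t) on [0, 2); exp(-t/2) on [2, 3); t**(-4) on [3, ∞)
breakpoints 4, 9: one integral from each of the 3 segments
segment 0 to 4 holds t**(1/4); add its integral
the [4, 9) slice contributes ∫ exp(-sqrt(t)/2)·t^(s-1) dt
segment [9, ∞) carries t**(-2); integrate it

F(5/3) = -16*2**(1/3)*uppergamma(10/3, 3/2) + 3**(1/3) + 96*2**(5/6)/23 + 16*2**(1/3)*uppergamma(10/3, 1)
F(0) = 2*Ei(-3/2) + 1/162 - 2*Ei(-1) + 4*sqrt(2)
F(3/2) = -116*exp(-3/2) + 2/3 + 32*sqrt(2)/7 + 80*exp(-1)
F(4/3) = -8*2**(2/3)*uppergamma(8/3, 3/2) + 3**(2/3)/6 + 96*2**(1/6)/19 + 8*2**(2/3)*uppergamma(8/3, 1)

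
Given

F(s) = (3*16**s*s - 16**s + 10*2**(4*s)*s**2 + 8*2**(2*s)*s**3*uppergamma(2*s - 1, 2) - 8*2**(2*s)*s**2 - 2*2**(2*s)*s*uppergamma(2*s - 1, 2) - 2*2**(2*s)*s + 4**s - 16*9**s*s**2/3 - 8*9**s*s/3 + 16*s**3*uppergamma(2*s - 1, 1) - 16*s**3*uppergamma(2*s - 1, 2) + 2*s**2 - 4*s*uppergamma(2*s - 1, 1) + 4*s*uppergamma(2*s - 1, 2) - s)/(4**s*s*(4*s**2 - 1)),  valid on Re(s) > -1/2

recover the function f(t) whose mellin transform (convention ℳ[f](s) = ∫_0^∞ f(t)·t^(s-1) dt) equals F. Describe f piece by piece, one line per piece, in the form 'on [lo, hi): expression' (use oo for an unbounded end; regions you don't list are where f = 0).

on [0, 1/4): sqrt(t)
on [1/4, 1): exp(-2*sqrt(t))/sqrt(t)
on [1, 9/4): (sqrt(t) + 1)/sqrt(t)
on [9/4, 4): (sqrt(t) + 3)/sqrt(t)
on [4, oo): exp(-sqrt(t))/sqrt(t)

strip the power substitution: t on [0, 1/2); exp(-2*t)/t on [1/2, 1); (t + 1)/t on [1, 3/2); …
undo the shared t-power: t**2 on [0, 1/2); exp(-2*t) on [1/2, 1); t + 1 on [1, 3/2); …
summing 5 kernel integrals split by 1/4, 1, 9/4, 4 yields ℳ[f](s)
[0, 1/4) adds the kernel integral of sqrt(t)
∫ exp(-2*sqrt(t))/sqrt(t)·t^(s-1) over [1/4, 1)
segment [1, 9/4) carries (sqrt(t) + 1)/sqrt(t); integrate it
on [9/4, 4) integrate f = (sqrt(t) + 3)/sqrt(t) against the kernel
on [4, ∞): add ∫ exp(-sqrt(t))/sqrt(t)·t^(s-1) dt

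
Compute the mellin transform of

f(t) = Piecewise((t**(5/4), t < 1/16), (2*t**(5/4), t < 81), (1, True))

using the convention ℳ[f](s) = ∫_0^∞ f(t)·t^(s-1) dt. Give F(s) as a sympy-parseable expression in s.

strip the power substitution: t**(5/2) on [0, 1/4); 2*t**(5/2) on [1/4, 9); 1 on [9, ∞)
undo the shared t-power: sqrt(t) on [0, 1/4); 2*sqrt(t) on [1/4, 9); t**(-2) on [9, ∞)
the power substitution comes off first: t on [0, 1/2); 2*t on [1/2, 3); t**(-4) on [3, ∞)
linearity at 1/16, 81 turns ℳ[f](s) into 3 summed integrals
∫ over [0, 1/16) of t**(5/4)·t^(s-1) joins the sum
piece [1/16, 81): integrate 2*t**(5/4) against the kernel
on [81, ∞) integrate f = 1 against the kernel

(15520*1296**s*s - 40*1296**s - s)/(8*2**(4*s)*s*(4*s + 5))
  -5/4 < Re(s) < 0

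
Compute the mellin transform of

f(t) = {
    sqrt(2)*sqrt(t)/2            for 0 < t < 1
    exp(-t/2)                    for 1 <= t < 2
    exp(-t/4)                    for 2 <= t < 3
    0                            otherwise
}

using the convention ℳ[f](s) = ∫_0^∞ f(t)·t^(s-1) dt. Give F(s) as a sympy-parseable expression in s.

remove the common scale on t first: sqrt(t) on [0, 1/2); exp(-t) on [1/2, 1); exp(-t/2) on [1, 3/2)
the 3 pieces separated at 1, 2 each add one integral
for t in [0, 1): the term is ∫ sqrt(2)*sqrt(t)/2·t^(s-1)
on [1, 2): add ∫ exp(-t/2)·t^(s-1) dt
the [2, 3) slice contributes ∫ exp(-t/4)·t^(s-1) dt

(2**s*(2*s + 1)*uppergamma(s, 1/2) - 2**s*(2*s + 1)*uppergamma(s, 1) + 4**s*(2*s + 1)*uppergamma(s, 1/2) - 4**s*(2*s + 1)*uppergamma(s, 3/4) + sqrt(2))/(2*s + 1)
  Re(s) > -1/2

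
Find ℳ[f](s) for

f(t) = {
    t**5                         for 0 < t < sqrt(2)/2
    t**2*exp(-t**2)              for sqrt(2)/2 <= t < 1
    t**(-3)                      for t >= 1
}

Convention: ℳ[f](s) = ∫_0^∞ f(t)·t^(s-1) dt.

(4*2**(s/2)*(s - 3)*(s + 5)*uppergamma(s/2 + 1, 1/2) - 4*2**(s/2)*(s - 3)*(s + 5)*uppergamma(s/2 + 1, 1) - 8*2**(s/2)*(s + 5) + sqrt(2)*(s - 3))/(8*2**(s/2)*(s - 3)*(s + 5))
  -5 < Re(s) < 3

invert the shared t-power to get t**3 on [0, sqrt(2)/2); exp(-t**2) on [sqrt(2)/2, 1); t**(-5) on [1, ∞)
undo the power substitution: t**(3/2) on [0, 1/2); exp(-t) on [1/2, 1); t**(-5/2) on [1, ∞)
along the cuts sqrt(2)/2, 1, ℳ[f](s) splits into 3 integrals
the [0, sqrt(2)/2) slice contributes ∫ t**5·t^(s-1) dt
for t in [sqrt(2)/2, 1): the term is ∫ t**2*exp(-t**2)·t^(s-1)
segment 1 to ∞ holds t**(-3); add its integral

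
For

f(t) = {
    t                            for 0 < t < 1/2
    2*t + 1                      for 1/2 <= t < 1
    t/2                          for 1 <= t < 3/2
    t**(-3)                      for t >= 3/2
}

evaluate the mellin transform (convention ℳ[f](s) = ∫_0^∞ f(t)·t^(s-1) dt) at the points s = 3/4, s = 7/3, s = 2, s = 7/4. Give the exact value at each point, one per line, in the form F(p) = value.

F(3/4) = 2**(1/4)*(-2754 + 953*3**(3/4) + 3726*2**(3/4))/3402
F(7/3) = 2**(2/3)*(-162 + 984*2**(1/3) + 1687*3**(1/3))/2240
F(2) = 33/16
F(7/4) = 2**(1/4)*(-2610 + 5299*3**(3/4) + 7740*2**(3/4))/13860

along the cuts 1/2, 1, 3/2, ℳ[f](s) splits into 4 integrals
for t in [0, 1/2): the term is ∫ t·t^(s-1)
∫ over [1/2, 1) of (2*t + 1)·t^(s-1) joins the sum
on [1, 3/2) integrate f = t/2 against the kernel
∫ t**(-3)·t^(s-1) over [3/2, ∞)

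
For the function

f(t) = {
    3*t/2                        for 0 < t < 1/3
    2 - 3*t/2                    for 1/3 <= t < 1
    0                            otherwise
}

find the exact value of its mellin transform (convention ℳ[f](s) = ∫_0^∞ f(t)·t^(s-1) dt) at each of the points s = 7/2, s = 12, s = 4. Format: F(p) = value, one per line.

F(7/2) = 5/21 - 22*sqrt(3)/5103
F(12) = 2125757/41452398
F(4) = 53/270

back out the common scale on t: 3*t on [0, 1/6); 2 - 3*t on [1/6, 1/2)
remove the common scale on t first: t on [0, 1/2); 2 - t on [1/2, 3/2)
treat the 2 regions marked off by 1/3 separately and sum
∫ over [0, 1/3) of 3*t/2·t^(s-1) joins the sum
piece [1/3, 1): integrate (2 - 3*t/2) against the kernel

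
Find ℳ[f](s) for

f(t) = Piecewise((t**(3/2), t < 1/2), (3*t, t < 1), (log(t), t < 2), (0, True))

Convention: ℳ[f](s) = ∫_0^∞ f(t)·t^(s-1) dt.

(-2*2**(2*s)*(s + 1)*(2*s + 3) + 6*2**s*s**2*(2*s + 3) + 2*2**s*(s + 1)*(2*s + 3) + 4**s*s*(s + 1)*(2*s + 3)*log(4) + sqrt(2)*s**2*(s + 1) - 3*s**2*(2*s + 3))/(2*2**s*s**2*(s + 1)*(2*s + 3))
  Re(s) > -3/2

breakpoints 1/2, 1: one integral from each of the 3 segments
piece [0, 1/2): integrate t**(3/2) against the kernel
segment [1/2, 1) carries 3*t; integrate it
the [1, 2) slice contributes ∫ log(t)·t^(s-1) dt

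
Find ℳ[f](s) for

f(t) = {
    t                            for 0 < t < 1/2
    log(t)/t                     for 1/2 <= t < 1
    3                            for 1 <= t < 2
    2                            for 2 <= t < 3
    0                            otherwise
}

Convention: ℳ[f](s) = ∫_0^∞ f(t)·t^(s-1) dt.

(2*2**(2*s)*(s + 1)*(s**2 - 2*s + 1) - 2*2**s*s*(s + 1) - 6*2**s*(s + 1)*(s**2 - 2*s + 1) + 4*6**s*(s + 1)*(s**2 - 2*s + 1) + 4*s**2*(s + 1)*log(2) - 4*s*(s + 1)*log(2) + 4*s*(s + 1) + s*(s**2 - 2*s + 1))/(2*2**s*s*(s + 1)*(s**2 - 2*s + 1))
  Re(s) > -1

cuts at 1/2, 1, 2: linearity sums the 4 kernel integrals
over [0, 1/2), the kernel integral of t enters the sum
for t in [1/2, 1): the term is ∫ log(t)/t·t^(s-1)
piece [1, 2): integrate 3 against the kernel
[2, 3) adds the kernel integral of 2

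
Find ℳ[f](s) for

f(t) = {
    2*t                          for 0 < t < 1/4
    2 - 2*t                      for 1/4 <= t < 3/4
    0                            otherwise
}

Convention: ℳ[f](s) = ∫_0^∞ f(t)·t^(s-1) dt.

(3**s*s + 4*3**s - 2*s - 4)/(2*2**(2*s)*s*(s + 1))
  Re(s) > -1

the common scale on t comes off first: t on [0, 1/2); 2 - t on [1/2, 3/2)
linearity at 1/4 turns ℳ[f](s) into 2 summed integrals
on [0, 1/4) integrate f = 2*t against the kernel
the [1/4, 3/4) slice contributes ∫ (2 - 2*t)·t^(s-1) dt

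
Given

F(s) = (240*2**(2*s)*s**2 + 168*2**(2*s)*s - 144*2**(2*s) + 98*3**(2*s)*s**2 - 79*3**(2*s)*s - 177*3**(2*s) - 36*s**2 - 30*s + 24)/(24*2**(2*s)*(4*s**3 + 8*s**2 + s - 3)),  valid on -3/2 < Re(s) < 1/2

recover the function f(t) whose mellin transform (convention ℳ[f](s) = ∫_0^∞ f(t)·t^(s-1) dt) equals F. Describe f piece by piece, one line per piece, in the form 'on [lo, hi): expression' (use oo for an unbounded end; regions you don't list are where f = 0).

reversing the power substitution: t**3 on [0, 1/2); t**2*(2*t + 1) on [1/2, 1); t**3/2 on [1, 3/2); …
reversing the shared t-power: t on [0, 1/2); 2*t + 1 on [1/2, 1); t/2 on [1, 3/2); …
split f at 1/4, 1, 9/4: ℳ[f](s) collects 4 kernel integrals
on [0, 1/4): add ∫ t**(3/2)·t^(s-1) dt
∫ over [1/4, 1) of t*(2*sqrt(t) + 1)·t^(s-1) joins the sum
for t in [1, 9/4): the term is ∫ t**(3/2)/2·t^(s-1)
[9/4, ∞) adds the kernel integral of 1/sqrt(t)

on [0, 1/4): t**(3/2)
on [1/4, 1): t*(2*sqrt(t) + 1)
on [1, 9/4): t**(3/2)/2
on [9/4, oo): 1/sqrt(t)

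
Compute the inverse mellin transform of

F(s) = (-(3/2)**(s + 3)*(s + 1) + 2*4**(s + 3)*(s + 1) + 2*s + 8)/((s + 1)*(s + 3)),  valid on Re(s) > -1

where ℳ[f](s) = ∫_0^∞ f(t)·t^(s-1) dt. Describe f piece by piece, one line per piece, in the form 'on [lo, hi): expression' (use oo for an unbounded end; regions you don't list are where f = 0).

summing 3 kernel integrals split by 1, 3/2 yields ℳ[f](s)
between 0 and 1 the integrand is 3*t·t^(s-1)
segment [1, 3/2) carries t**3; integrate it
on [3/2, 4): add ∫ 2*t**3·t^(s-1) dt

on [0, 1): 3*t
on [1, 3/2): t**3
on [3/2, 4): 2*t**3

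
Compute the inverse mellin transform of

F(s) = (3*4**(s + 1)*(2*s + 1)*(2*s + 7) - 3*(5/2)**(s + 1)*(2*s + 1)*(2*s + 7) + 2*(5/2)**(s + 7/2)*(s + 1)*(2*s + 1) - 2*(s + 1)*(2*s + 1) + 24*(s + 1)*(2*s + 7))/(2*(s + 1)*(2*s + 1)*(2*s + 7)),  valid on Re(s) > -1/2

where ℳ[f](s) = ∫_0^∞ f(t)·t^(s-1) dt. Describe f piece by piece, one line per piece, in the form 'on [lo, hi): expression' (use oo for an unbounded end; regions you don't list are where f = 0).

f breaks at 1, 5/2 into 3 integrals to sum
over [0, 1), the kernel integral of 6*sqrt(t) enters the sum
segment [1, 5/2) carries t**(7/2)/2; integrate it
on [5/2, 4) integrate f = 3*t/2 against the kernel

on [0, 1): 6*sqrt(t)
on [1, 5/2): t**(7/2)/2
on [5/2, 4): 3*t/2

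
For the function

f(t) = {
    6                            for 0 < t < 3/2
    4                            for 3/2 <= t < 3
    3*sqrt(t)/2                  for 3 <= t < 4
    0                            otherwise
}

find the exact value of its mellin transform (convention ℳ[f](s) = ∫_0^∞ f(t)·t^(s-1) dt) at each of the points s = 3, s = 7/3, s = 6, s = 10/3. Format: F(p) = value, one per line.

cuts at 3/2, 3: linearity sums the 3 kernel integrals
∫ over [0, 3/2) of 6·t^(s-1) joins the sum
on [3/2, 3): add ∫ 4·t^(s-1) dt
over [3, 4), the kernel integral of 3*sqrt(t)/2 enters the sum

F(3) = 2607/28 - 81*sqrt(3)/7
F(7/3) = -81*3**(5/6)/17 + 27*2**(2/3)*3**(1/3)/28 + 108*3**(1/3)/7 + 288*2**(2/3)/17
F(6) = 1980375/832 - 2187*sqrt(3)/13
F(10/3) = -243*3**(5/6)/23 + 81*2**(2/3)*3**(1/3)/80 + 162*3**(1/3)/5 + 1152*2**(2/3)/23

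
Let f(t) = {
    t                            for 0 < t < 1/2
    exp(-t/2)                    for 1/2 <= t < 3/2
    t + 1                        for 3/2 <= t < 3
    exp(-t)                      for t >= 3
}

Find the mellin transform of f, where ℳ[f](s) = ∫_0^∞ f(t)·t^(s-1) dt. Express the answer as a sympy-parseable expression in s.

(2*2**s*s*(s + 1)*uppergamma(s, 3) - 5*3**s*s - 2*3**s + 2*4**s*s*(s + 1)*uppergamma(s, 1/4) - 2*4**s*s*(s + 1)*uppergamma(s, 3/4) + 8*6**s*s + 2*6**s + s)/(2*2**s*s*(s + 1))
  Re(s) > -1

along the cuts 1/2, 3/2, 3, ℳ[f](s) splits into 4 integrals
on [0, 1/2) integrate f = t against the kernel
segment [1/2, 3/2) carries exp(-t/2); integrate it
for t in [3/2, 3): the term is ∫ (t + 1)·t^(s-1)
on [3, ∞): add ∫ exp(-t)·t^(s-1) dt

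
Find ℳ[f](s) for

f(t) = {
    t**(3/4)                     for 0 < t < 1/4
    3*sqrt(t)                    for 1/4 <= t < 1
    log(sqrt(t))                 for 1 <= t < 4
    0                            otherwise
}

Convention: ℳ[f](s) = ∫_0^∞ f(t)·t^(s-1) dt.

2**(-2*s - 1)*(16**s*s*(2*s + 1)*(4*s + 3)*log(4) - 16**s*(2*s + 1)*(4*s + 3) + 2**(2*s + 2)*s**2*(12*s + 9) + 4**s*(2*s + 1)*(4*s + 3) + s**2*(-24*s - 18) + sqrt(2)*s**2*(4*s + 2))/(s**2*(2*s + 1)*(4*s + 3))
  Re(s) > -3/4

remove the power substitution first: t**(3/2) on [0, 1/2); 3*t on [1/2, 1); log(t) on [1, 2)
breakpoints 1/4, 1: one integral from each of the 3 segments
on [0, 1/4) integrate f = t**(3/4) against the kernel
on [1/4, 1) integrate f = 3*sqrt(t) against the kernel
between 1 and 4 the integrand is log(sqrt(t))·t^(s-1)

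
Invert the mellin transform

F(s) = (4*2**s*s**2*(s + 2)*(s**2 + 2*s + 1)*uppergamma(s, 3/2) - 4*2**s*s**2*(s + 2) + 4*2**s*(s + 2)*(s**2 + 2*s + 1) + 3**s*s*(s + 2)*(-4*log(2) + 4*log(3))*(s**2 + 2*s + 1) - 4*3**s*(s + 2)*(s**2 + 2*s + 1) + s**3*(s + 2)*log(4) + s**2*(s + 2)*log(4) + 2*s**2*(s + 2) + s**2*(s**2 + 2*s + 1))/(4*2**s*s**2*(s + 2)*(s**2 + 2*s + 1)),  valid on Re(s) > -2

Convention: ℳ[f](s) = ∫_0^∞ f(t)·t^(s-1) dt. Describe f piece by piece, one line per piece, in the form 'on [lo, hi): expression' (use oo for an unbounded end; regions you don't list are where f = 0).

on [0, 1/2): t**2
on [1/2, 1): t*log(t)
on [1, 3/2): log(t)
on [3/2, oo): exp(-t)

along the cuts 1/2, 1, 3/2, ℳ[f](s) splits into 4 integrals
segment 0 to 1/2 holds t**2; add its integral
between 1/2 and 1 the integrand is t*log(t)·t^(s-1)
between 1 and 3/2 the integrand is log(t)·t^(s-1)
the [3/2, ∞) slice contributes ∫ exp(-t)·t^(s-1) dt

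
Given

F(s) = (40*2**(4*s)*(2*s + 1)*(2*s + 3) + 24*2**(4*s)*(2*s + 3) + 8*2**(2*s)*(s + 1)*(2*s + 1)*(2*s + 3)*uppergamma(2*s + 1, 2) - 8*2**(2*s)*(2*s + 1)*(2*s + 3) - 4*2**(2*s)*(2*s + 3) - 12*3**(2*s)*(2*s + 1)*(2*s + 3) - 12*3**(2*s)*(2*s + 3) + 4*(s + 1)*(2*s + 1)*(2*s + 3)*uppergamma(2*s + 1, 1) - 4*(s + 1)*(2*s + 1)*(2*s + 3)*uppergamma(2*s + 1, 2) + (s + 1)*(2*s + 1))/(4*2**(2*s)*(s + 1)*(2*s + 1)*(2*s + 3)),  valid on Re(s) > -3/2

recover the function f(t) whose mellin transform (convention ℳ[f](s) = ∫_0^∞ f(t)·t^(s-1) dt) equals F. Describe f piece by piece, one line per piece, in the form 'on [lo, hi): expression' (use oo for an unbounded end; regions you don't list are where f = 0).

invert the shared t-power to get t on [0, 1/4); exp(-2*sqrt(t)) on [1/4, 1); sqrt(t) + 1 on [1, 9/4); …
strip the power substitution: t**2 on [0, 1/2); exp(-2*t) on [1/2, 1); t + 1 on [1, 3/2); …
treat the 5 regions marked off by 1/4, 1, 9/4, 4 separately and sum
on [0, 1/4): add ∫ t**(3/2)·t^(s-1) dt
on [1/4, 1) integrate f = sqrt(t)*exp(-2*sqrt(t)) against the kernel
∫ sqrt(t)*(sqrt(t) + 1)·t^(s-1) over [1, 9/4)
on [9/4, 4) integrate f = sqrt(t)*(sqrt(t) + 3) against the kernel
the [4, ∞) slice contributes ∫ sqrt(t)*exp(-sqrt(t))·t^(s-1) dt

on [0, 1/4): t**(3/2)
on [1/4, 1): sqrt(t)*exp(-2*sqrt(t))
on [1, 9/4): sqrt(t)*(sqrt(t) + 1)
on [9/4, 4): sqrt(t)*(sqrt(t) + 3)
on [4, oo): sqrt(t)*exp(-sqrt(t))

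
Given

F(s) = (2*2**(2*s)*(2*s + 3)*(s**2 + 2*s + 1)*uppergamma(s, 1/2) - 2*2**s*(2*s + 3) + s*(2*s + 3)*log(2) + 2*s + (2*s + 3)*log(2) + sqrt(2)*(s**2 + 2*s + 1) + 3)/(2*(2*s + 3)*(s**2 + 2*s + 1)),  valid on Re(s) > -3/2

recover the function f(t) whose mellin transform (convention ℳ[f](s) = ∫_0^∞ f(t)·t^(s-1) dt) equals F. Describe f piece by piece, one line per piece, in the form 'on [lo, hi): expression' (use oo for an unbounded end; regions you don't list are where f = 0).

invert the common scale on t to get t**(3/2) on [0, 1/2); t*log(t) on [1/2, 1); exp(-t/2) on [1, ∞)
along the cuts 1, 2, ℳ[f](s) splits into 3 integrals
[0, 1) adds the kernel integral of sqrt(2)*t**(3/2)/4
piece [1, 2): integrate t*log(t/2)/2 against the kernel
on [2, ∞): add ∫ exp(-t/4)·t^(s-1) dt

on [0, 1): sqrt(2)*t**(3/2)/4
on [1, 2): t*log(t/2)/2
on [2, oo): exp(-t/4)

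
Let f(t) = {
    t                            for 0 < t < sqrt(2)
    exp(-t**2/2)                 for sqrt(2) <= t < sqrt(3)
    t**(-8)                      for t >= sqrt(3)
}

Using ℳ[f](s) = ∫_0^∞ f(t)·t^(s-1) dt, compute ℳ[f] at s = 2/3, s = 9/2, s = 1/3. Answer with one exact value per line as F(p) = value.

remove the power substitution first: sqrt(t) on [0, 2); exp(-t/2) on [2, 3); t**(-4) on [3, ∞)
integrate the 3 segments split at sqrt(2), sqrt(3), then add the results
segment [0, sqrt(2)) carries t; integrate it
on [sqrt(2), sqrt(3)): add ∫ exp(-t**2/2)·t^(s-1) dt
on [sqrt(3), ∞) integrate f = t**(-8) against the kernel

F(2/3) = -2**(1/3)*uppergamma(1/3, 3/2)/2 + 3**(1/3)/594 + 2**(1/3)*uppergamma(1/3, 1)/2 + 3*2**(5/6)/5
F(9/2) = -2*2**(1/4)*uppergamma(9/4, 3/2) + 2*3**(1/4)/63 + 8*2**(3/4)/11 + 2*2**(1/4)*uppergamma(9/4, 1)
F(1/3) = -2**(1/6)*uppergamma(1/6, 3/2)/2 + 3**(1/6)/621 + 2**(1/6)*uppergamma(1/6, 1)/2 + 3*2**(2/3)/4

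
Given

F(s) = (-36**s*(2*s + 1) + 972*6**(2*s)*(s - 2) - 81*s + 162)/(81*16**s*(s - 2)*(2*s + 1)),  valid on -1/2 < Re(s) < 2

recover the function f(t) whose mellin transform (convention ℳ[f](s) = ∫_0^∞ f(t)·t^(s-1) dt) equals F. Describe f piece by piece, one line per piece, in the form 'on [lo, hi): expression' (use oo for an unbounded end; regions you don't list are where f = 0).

on [0, 1/16): 2*sqrt(t)
on [1/16, 9/4): 4*sqrt(t)
on [9/4, oo): 1/(16*t**2)

undo the power substitution: 2*t on [0, 1/4); 4*t on [1/4, 3/2); 1/(16*t**4) on [3/2, ∞)
back out the common scale on t: t on [0, 1/2); 2*t on [1/2, 3); t**(-4) on [3, ∞)
along the cuts 1/16, 9/4, ℳ[f](s) splits into 3 integrals
on [0, 1/16) integrate f = 2*sqrt(t) against the kernel
between 1/16 and 9/4 the integrand is 4*sqrt(t)·t^(s-1)
on [9/4, ∞) integrate f = 1/(16*t**2) against the kernel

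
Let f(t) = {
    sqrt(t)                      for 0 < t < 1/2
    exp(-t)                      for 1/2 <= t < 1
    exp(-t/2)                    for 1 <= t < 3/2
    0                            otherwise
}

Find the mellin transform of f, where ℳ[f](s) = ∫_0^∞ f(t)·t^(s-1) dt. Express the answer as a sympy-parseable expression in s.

(2**s*(2*s + 1)*uppergamma(s, 1/2) - 2**s*(2*s + 1)*uppergamma(s, 1) + 4**s*(2*s + 1)*uppergamma(s, 1/2) - 4**s*(2*s + 1)*uppergamma(s, 3/4) + sqrt(2))/(2**s*(2*s + 1))
  Re(s) > -1/2

f breaks at 1/2, 1 into 3 integrals to sum
between 0 and 1/2 the integrand is sqrt(t)·t^(s-1)
over [1/2, 1), the kernel integral of exp(-t) enters the sum
for t in [1, 3/2): the term is ∫ exp(-t/2)·t^(s-1)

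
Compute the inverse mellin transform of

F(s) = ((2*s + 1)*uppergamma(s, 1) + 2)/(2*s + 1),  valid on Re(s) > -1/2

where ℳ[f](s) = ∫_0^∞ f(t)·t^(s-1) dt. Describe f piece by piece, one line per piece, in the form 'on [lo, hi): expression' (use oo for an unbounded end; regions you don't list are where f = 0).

the 2 pieces separated at 1 each add one integral
∫ over [0, 1) of sqrt(t)·t^(s-1) joins the sum
segment [1, ∞) carries exp(-t); integrate it

on [0, 1): sqrt(t)
on [1, oo): exp(-t)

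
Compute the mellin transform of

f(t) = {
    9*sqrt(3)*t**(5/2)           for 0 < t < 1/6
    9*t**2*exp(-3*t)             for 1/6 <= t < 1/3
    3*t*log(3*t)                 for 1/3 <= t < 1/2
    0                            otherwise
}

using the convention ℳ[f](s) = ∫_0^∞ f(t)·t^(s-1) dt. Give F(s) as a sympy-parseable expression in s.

reversing the common scale on t: t**(5/2) on [0, 1/2); t**2*exp(-t) on [1/2, 1); t*log(t) on [1, 3/2)
the shared t-power comes off first: t**(3/2) on [0, 1/2); t*exp(-t) on [1/2, 1); log(t) on [1, 3/2)
remove the shared t-power first: sqrt(t) on [0, 1/2); exp(-t) on [1/2, 1); log(t)/t on [1, 3/2)
the 3 pieces separated at 1/6, 1/3 each add one integral
piece [0, 1/6): integrate 9*sqrt(3)*t**(5/2) against the kernel
on [1/6, 1/3): add ∫ 9*t**2*exp(-3*t)·t^(s-1) dt
∫ over [1/3, 1/2) of 3*t*log(3*t)·t^(s-1) joins the sum

(4*2**s*(2*s + 5)*(2*s - (s + 2)**2 + 3)*uppergamma(s + 2, 1/2) - 4*2**s*(2*s + 5)*(2*s - (s + 2)**2 + 3)*uppergamma(s + 2, 1) - 4*2**s*(2*s + 5) + 3**s*(s + 2)*(2*s + 5)*(-6*log(3) + 6*log(2)) + 3**s*(2*s + 5)*(-6*log(2) + 6*log(3)) + 6*3**s*(2*s + 5) + sqrt(2)*(2*s - (s + 2)**2 + 3))/(4*6**s*(2*s + 5)*(2*s - (s + 2)**2 + 3))
  Re(s) > -5/2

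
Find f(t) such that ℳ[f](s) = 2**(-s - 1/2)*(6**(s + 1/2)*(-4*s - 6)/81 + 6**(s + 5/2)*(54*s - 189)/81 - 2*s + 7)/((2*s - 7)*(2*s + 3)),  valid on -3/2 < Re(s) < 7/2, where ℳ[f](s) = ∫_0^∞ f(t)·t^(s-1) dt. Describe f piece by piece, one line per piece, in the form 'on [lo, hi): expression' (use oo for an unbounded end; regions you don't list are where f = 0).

the shared t-power comes off first: t on [0, 1/2); 2*t on [1/2, 3); t**(-4) on [3, ∞)
split f at 1/2, 3: ℳ[f](s) collects 3 kernel integrals
on [0, 1/2): add ∫ t**(3/2)·t^(s-1) dt
∫ 2*t**(3/2)·t^(s-1) over [1/2, 3)
on [3, ∞) integrate f = t**(-7/2) against the kernel

on [0, 1/2): t**(3/2)
on [1/2, 3): 2*t**(3/2)
on [3, oo): t**(-7/2)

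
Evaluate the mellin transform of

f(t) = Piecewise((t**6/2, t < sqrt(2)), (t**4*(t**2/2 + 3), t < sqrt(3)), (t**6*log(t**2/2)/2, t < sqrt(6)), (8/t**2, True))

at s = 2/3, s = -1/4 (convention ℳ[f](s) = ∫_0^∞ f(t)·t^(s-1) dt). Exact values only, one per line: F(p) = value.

F(2/3) = -193*6**(1/3)/50 - 18*2**(1/3)/7 - 81*3**(1/3)*log(3)/40 + 81*3**(1/3)*log(2)/40 + 23571*3**(1/3)/2800 + 81*6**(1/3)*log(3)/5
F(-1/4) = -42424*6**(7/8)/42849 - 8*2**(7/8)/5 - 18*3**(7/8)*log(3)/23 + 18*3**(7/8)*log(2)/23 + 9138*3**(7/8)/2645 + 72*6**(7/8)*log(3)/23

strip the power substitution: t**3/2 on [0, 2); t**2*(t/2 + 3) on [2, 3); t**3*log(t/2)/2 on [3, 6); …
back out the shared t-power: t/2 on [0, 2); t/2 + 3 on [2, 3); t*log(t/2)/2 on [3, 6); …
back out the common scale on t: t on [0, 1); t + 3 on [1, 3/2); t*log(t) on [3/2, 3); …
f breaks at sqrt(2), sqrt(3), sqrt(6) into 4 integrals to sum
segment [0, sqrt(2)) carries t**6/2; integrate it
∫ t**4*(t**2/2 + 3)·t^(s-1) over [sqrt(2), sqrt(3))
∫ t**6*log(t**2/2)/2·t^(s-1) over [sqrt(3), sqrt(6))
∫ over [sqrt(6), ∞) of 8/t**2·t^(s-1) joins the sum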